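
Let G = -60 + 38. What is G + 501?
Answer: 479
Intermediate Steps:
G = -22
G + 501 = -22 + 501 = 479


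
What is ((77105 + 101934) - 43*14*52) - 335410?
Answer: -187675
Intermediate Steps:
((77105 + 101934) - 43*14*52) - 335410 = (179039 - 602*52) - 335410 = (179039 - 31304) - 335410 = 147735 - 335410 = -187675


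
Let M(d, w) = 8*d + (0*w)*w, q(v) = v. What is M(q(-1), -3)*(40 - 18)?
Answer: -176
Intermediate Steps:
M(d, w) = 8*d (M(d, w) = 8*d + 0*w = 8*d + 0 = 8*d)
M(q(-1), -3)*(40 - 18) = (8*(-1))*(40 - 18) = -8*22 = -176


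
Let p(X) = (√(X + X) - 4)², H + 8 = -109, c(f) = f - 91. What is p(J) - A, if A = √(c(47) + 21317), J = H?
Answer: (4 - 3*I*√26)² - √21273 ≈ -363.85 - 122.38*I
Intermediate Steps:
c(f) = -91 + f
H = -117 (H = -8 - 109 = -117)
J = -117
A = √21273 (A = √((-91 + 47) + 21317) = √(-44 + 21317) = √21273 ≈ 145.85)
p(X) = (-4 + √2*√X)² (p(X) = (√(2*X) - 4)² = (√2*√X - 4)² = (-4 + √2*√X)²)
p(J) - A = (-4 + √2*√(-117))² - √21273 = (-4 + √2*(3*I*√13))² - √21273 = (-4 + 3*I*√26)² - √21273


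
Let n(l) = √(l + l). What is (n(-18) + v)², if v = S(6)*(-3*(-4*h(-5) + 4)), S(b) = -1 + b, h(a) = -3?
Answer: 57564 - 2880*I ≈ 57564.0 - 2880.0*I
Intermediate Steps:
n(l) = √2*√l (n(l) = √(2*l) = √2*√l)
v = -240 (v = (-1 + 6)*(-3*(-4*(-3) + 4)) = 5*(-3*(12 + 4)) = 5*(-3*16) = 5*(-48) = -240)
(n(-18) + v)² = (√2*√(-18) - 240)² = (√2*(3*I*√2) - 240)² = (6*I - 240)² = (-240 + 6*I)²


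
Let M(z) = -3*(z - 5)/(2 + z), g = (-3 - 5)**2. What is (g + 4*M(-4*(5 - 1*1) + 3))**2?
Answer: 238144/121 ≈ 1968.1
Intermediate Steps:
g = 64 (g = (-8)**2 = 64)
M(z) = -3*(-5 + z)/(2 + z)
(g + 4*M(-4*(5 - 1*1) + 3))**2 = (64 + 4*(3*(5 - (-4*(5 - 1*1) + 3))/(2 + (-4*(5 - 1*1) + 3))))**2 = (64 + 4*(3*(5 - (-4*(5 - 1) + 3))/(2 + (-4*(5 - 1) + 3))))**2 = (64 + 4*(3*(5 - (-4*4 + 3))/(2 + (-4*4 + 3))))**2 = (64 + 4*(3*(5 - (-16 + 3))/(2 + (-16 + 3))))**2 = (64 + 4*(3*(5 - 1*(-13))/(2 - 13)))**2 = (64 + 4*(3*(5 + 13)/(-11)))**2 = (64 + 4*(3*(-1/11)*18))**2 = (64 + 4*(-54/11))**2 = (64 - 216/11)**2 = (488/11)**2 = 238144/121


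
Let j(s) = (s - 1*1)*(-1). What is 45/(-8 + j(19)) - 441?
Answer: -11511/26 ≈ -442.73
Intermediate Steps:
j(s) = 1 - s (j(s) = (s - 1)*(-1) = (-1 + s)*(-1) = 1 - s)
45/(-8 + j(19)) - 441 = 45/(-8 + (1 - 1*19)) - 441 = 45/(-8 + (1 - 19)) - 441 = 45/(-8 - 18) - 441 = 45/(-26) - 441 = 45*(-1/26) - 441 = -45/26 - 441 = -11511/26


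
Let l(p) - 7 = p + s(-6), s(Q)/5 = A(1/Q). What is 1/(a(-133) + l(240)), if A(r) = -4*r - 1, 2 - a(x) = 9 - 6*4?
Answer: 3/787 ≈ 0.0038119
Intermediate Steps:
a(x) = 17 (a(x) = 2 - (9 - 6*4) = 2 - (9 - 24) = 2 - 1*(-15) = 2 + 15 = 17)
A(r) = -1 - 4*r
s(Q) = -5 - 20/Q (s(Q) = 5*(-1 - 4/Q) = -5 - 20/Q)
l(p) = 16/3 + p (l(p) = 7 + (p + (-5 - 20/(-6))) = 7 + (p + (-5 - 20*(-1/6))) = 7 + (p + (-5 + 10/3)) = 7 + (p - 5/3) = 7 + (-5/3 + p) = 16/3 + p)
1/(a(-133) + l(240)) = 1/(17 + (16/3 + 240)) = 1/(17 + 736/3) = 1/(787/3) = 3/787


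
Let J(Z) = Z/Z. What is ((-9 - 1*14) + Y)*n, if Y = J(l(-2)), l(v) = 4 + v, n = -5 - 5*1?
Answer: 220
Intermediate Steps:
n = -10 (n = -5 - 5 = -10)
J(Z) = 1
Y = 1
((-9 - 1*14) + Y)*n = ((-9 - 1*14) + 1)*(-10) = ((-9 - 14) + 1)*(-10) = (-23 + 1)*(-10) = -22*(-10) = 220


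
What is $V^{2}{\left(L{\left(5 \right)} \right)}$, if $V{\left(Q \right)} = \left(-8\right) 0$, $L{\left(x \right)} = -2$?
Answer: $0$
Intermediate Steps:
$V{\left(Q \right)} = 0$
$V^{2}{\left(L{\left(5 \right)} \right)} = 0^{2} = 0$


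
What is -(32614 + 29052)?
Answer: -61666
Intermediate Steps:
-(32614 + 29052) = -1*61666 = -61666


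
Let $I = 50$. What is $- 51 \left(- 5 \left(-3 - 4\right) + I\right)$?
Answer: $-4335$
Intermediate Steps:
$- 51 \left(- 5 \left(-3 - 4\right) + I\right) = - 51 \left(- 5 \left(-3 - 4\right) + 50\right) = - 51 \left(\left(-5\right) \left(-7\right) + 50\right) = - 51 \left(35 + 50\right) = \left(-51\right) 85 = -4335$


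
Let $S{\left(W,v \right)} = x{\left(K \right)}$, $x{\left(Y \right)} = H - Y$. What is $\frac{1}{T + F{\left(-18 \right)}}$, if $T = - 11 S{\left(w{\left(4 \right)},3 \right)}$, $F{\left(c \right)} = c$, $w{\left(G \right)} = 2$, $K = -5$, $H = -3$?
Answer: $- \frac{1}{40} \approx -0.025$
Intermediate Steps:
$x{\left(Y \right)} = -3 - Y$
$S{\left(W,v \right)} = 2$ ($S{\left(W,v \right)} = -3 - -5 = -3 + 5 = 2$)
$T = -22$ ($T = \left(-11\right) 2 = -22$)
$\frac{1}{T + F{\left(-18 \right)}} = \frac{1}{-22 - 18} = \frac{1}{-40} = - \frac{1}{40}$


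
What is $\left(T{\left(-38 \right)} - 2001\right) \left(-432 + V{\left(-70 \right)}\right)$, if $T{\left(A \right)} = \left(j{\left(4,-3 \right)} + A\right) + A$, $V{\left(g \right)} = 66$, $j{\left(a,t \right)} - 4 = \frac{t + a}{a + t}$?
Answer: $758352$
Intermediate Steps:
$j{\left(a,t \right)} = 5$ ($j{\left(a,t \right)} = 4 + \frac{t + a}{a + t} = 4 + \frac{a + t}{a + t} = 4 + 1 = 5$)
$T{\left(A \right)} = 5 + 2 A$ ($T{\left(A \right)} = \left(5 + A\right) + A = 5 + 2 A$)
$\left(T{\left(-38 \right)} - 2001\right) \left(-432 + V{\left(-70 \right)}\right) = \left(\left(5 + 2 \left(-38\right)\right) - 2001\right) \left(-432 + 66\right) = \left(\left(5 - 76\right) - 2001\right) \left(-366\right) = \left(-71 - 2001\right) \left(-366\right) = \left(-2072\right) \left(-366\right) = 758352$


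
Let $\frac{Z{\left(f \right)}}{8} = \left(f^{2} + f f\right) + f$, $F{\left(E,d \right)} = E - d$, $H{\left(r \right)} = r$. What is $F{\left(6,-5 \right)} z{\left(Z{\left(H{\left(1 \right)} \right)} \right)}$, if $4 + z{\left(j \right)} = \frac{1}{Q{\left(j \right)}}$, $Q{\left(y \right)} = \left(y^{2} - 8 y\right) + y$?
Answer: $- \frac{17941}{408} \approx -43.973$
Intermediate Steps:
$Q{\left(y \right)} = y^{2} - 7 y$
$Z{\left(f \right)} = 8 f + 16 f^{2}$ ($Z{\left(f \right)} = 8 \left(\left(f^{2} + f f\right) + f\right) = 8 \left(\left(f^{2} + f^{2}\right) + f\right) = 8 \left(2 f^{2} + f\right) = 8 \left(f + 2 f^{2}\right) = 8 f + 16 f^{2}$)
$z{\left(j \right)} = -4 + \frac{1}{j \left(-7 + j\right)}$
$F{\left(6,-5 \right)} z{\left(Z{\left(H{\left(1 \right)} \right)} \right)} = \left(6 - -5\right) \left(-4 + \frac{1}{8 \cdot 1 \left(1 + 2 \cdot 1\right) \left(-7 + 8 \cdot 1 \left(1 + 2 \cdot 1\right)\right)}\right) = \left(6 + 5\right) \left(-4 + \frac{1}{8 \cdot 1 \left(1 + 2\right) \left(-7 + 8 \cdot 1 \left(1 + 2\right)\right)}\right) = 11 \left(-4 + \frac{1}{8 \cdot 1 \cdot 3 \left(-7 + 8 \cdot 1 \cdot 3\right)}\right) = 11 \left(-4 + \frac{1}{24 \left(-7 + 24\right)}\right) = 11 \left(-4 + \frac{1}{24 \cdot 17}\right) = 11 \left(-4 + \frac{1}{24} \cdot \frac{1}{17}\right) = 11 \left(-4 + \frac{1}{408}\right) = 11 \left(- \frac{1631}{408}\right) = - \frac{17941}{408}$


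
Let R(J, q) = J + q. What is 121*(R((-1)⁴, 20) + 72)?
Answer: 11253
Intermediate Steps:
121*(R((-1)⁴, 20) + 72) = 121*(((-1)⁴ + 20) + 72) = 121*((1 + 20) + 72) = 121*(21 + 72) = 121*93 = 11253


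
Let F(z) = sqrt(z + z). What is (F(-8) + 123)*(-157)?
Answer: -19311 - 628*I ≈ -19311.0 - 628.0*I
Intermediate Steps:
F(z) = sqrt(2)*sqrt(z) (F(z) = sqrt(2*z) = sqrt(2)*sqrt(z))
(F(-8) + 123)*(-157) = (sqrt(2)*sqrt(-8) + 123)*(-157) = (sqrt(2)*(2*I*sqrt(2)) + 123)*(-157) = (4*I + 123)*(-157) = (123 + 4*I)*(-157) = -19311 - 628*I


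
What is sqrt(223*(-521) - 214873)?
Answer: 132*I*sqrt(19) ≈ 575.38*I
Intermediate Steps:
sqrt(223*(-521) - 214873) = sqrt(-116183 - 214873) = sqrt(-331056) = 132*I*sqrt(19)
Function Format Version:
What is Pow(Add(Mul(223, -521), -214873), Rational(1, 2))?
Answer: Mul(132, I, Pow(19, Rational(1, 2))) ≈ Mul(575.38, I)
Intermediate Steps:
Pow(Add(Mul(223, -521), -214873), Rational(1, 2)) = Pow(Add(-116183, -214873), Rational(1, 2)) = Pow(-331056, Rational(1, 2)) = Mul(132, I, Pow(19, Rational(1, 2)))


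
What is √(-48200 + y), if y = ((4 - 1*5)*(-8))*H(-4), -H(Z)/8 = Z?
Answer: 2*I*√11986 ≈ 218.96*I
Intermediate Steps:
H(Z) = -8*Z
y = 256 (y = ((4 - 1*5)*(-8))*(-8*(-4)) = ((4 - 5)*(-8))*32 = -1*(-8)*32 = 8*32 = 256)
√(-48200 + y) = √(-48200 + 256) = √(-47944) = 2*I*√11986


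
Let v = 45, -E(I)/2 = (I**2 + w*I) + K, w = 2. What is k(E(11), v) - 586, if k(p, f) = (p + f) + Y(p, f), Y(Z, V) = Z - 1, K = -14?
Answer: -1058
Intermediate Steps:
E(I) = 28 - 4*I - 2*I**2 (E(I) = -2*((I**2 + 2*I) - 14) = -2*(-14 + I**2 + 2*I) = 28 - 4*I - 2*I**2)
Y(Z, V) = -1 + Z
k(p, f) = -1 + f + 2*p (k(p, f) = (p + f) + (-1 + p) = (f + p) + (-1 + p) = -1 + f + 2*p)
k(E(11), v) - 586 = (-1 + 45 + 2*(28 - 4*11 - 2*11**2)) - 586 = (-1 + 45 + 2*(28 - 44 - 2*121)) - 586 = (-1 + 45 + 2*(28 - 44 - 242)) - 586 = (-1 + 45 + 2*(-258)) - 586 = (-1 + 45 - 516) - 586 = -472 - 586 = -1058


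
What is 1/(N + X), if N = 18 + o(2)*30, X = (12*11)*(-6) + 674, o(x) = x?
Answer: -1/40 ≈ -0.025000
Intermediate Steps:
X = -118 (X = 132*(-6) + 674 = -792 + 674 = -118)
N = 78 (N = 18 + 2*30 = 18 + 60 = 78)
1/(N + X) = 1/(78 - 118) = 1/(-40) = -1/40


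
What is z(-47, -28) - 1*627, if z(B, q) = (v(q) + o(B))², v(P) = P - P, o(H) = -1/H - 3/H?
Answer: -1385027/2209 ≈ -626.99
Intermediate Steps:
o(H) = -4/H
v(P) = 0
z(B, q) = 16/B² (z(B, q) = (0 - 4/B)² = (-4/B)² = 16/B²)
z(-47, -28) - 1*627 = 16/(-47)² - 1*627 = 16*(1/2209) - 627 = 16/2209 - 627 = -1385027/2209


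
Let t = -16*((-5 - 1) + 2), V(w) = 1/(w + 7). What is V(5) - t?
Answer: -767/12 ≈ -63.917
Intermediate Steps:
V(w) = 1/(7 + w)
t = 64 (t = -16*(-6 + 2) = -16*(-4) = 64)
V(5) - t = 1/(7 + 5) - 1*64 = 1/12 - 64 = -767/12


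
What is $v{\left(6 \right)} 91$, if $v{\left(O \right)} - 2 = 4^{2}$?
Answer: $1638$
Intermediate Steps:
$v{\left(O \right)} = 18$ ($v{\left(O \right)} = 2 + 4^{2} = 2 + 16 = 18$)
$v{\left(6 \right)} 91 = 18 \cdot 91 = 1638$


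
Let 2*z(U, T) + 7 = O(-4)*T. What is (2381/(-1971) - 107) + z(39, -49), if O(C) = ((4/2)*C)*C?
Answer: -3530881/3942 ≈ -895.71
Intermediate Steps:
O(C) = 2*C**2 (O(C) = ((4*(1/2))*C)*C = (2*C)*C = 2*C**2)
z(U, T) = -7/2 + 16*T (z(U, T) = -7/2 + ((2*(-4)**2)*T)/2 = -7/2 + ((2*16)*T)/2 = -7/2 + (32*T)/2 = -7/2 + 16*T)
(2381/(-1971) - 107) + z(39, -49) = (2381/(-1971) - 107) + (-7/2 + 16*(-49)) = (2381*(-1/1971) - 107) + (-7/2 - 784) = (-2381/1971 - 107) - 1575/2 = -213278/1971 - 1575/2 = -3530881/3942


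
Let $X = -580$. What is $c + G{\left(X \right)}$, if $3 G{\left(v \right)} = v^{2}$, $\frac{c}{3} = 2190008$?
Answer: $\frac{20046472}{3} \approx 6.6822 \cdot 10^{6}$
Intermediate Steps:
$c = 6570024$ ($c = 3 \cdot 2190008 = 6570024$)
$G{\left(v \right)} = \frac{v^{2}}{3}$
$c + G{\left(X \right)} = 6570024 + \frac{\left(-580\right)^{2}}{3} = 6570024 + \frac{1}{3} \cdot 336400 = 6570024 + \frac{336400}{3} = \frac{20046472}{3}$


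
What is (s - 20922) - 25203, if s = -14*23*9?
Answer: -49023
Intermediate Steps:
s = -2898 (s = -322*9 = -2898)
(s - 20922) - 25203 = (-2898 - 20922) - 25203 = -23820 - 25203 = -49023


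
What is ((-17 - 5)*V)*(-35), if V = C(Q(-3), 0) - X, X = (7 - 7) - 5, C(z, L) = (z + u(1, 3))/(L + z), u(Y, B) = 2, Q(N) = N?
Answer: 12320/3 ≈ 4106.7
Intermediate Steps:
C(z, L) = (2 + z)/(L + z) (C(z, L) = (z + 2)/(L + z) = (2 + z)/(L + z))
X = -5 (X = 0 - 5 = -5)
V = 16/3 (V = (2 - 3)/(0 - 3) - 1*(-5) = -1/(-3) + 5 = -⅓*(-1) + 5 = ⅓ + 5 = 16/3 ≈ 5.3333)
((-17 - 5)*V)*(-35) = ((-17 - 5)*(16/3))*(-35) = -22*16/3*(-35) = -352/3*(-35) = 12320/3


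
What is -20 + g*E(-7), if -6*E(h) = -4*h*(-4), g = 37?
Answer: 2012/3 ≈ 670.67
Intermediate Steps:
E(h) = -8*h/3 (E(h) = -(-4*h)*(-4)/6 = -8*h/3)
-20 + g*E(-7) = -20 + 37*(-8/3*(-7)) = -20 + 37*(56/3) = -20 + 2072/3 = 2012/3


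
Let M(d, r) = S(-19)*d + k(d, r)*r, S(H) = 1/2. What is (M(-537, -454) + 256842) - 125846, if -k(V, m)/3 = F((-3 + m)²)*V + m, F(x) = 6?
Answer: -9751969/2 ≈ -4.8760e+6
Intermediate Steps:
k(V, m) = -18*V - 3*m (k(V, m) = -3*(6*V + m) = -3*(m + 6*V) = -18*V - 3*m)
S(H) = ½
M(d, r) = d/2 + r*(-18*d - 3*r) (M(d, r) = d/2 + (-18*d - 3*r)*r = d/2 + r*(-18*d - 3*r))
(M(-537, -454) + 256842) - 125846 = (((½)*(-537) - 3*(-454)*(-454 + 6*(-537))) + 256842) - 125846 = ((-537/2 - 3*(-454)*(-454 - 3222)) + 256842) - 125846 = ((-537/2 - 3*(-454)*(-3676)) + 256842) - 125846 = ((-537/2 - 5006712) + 256842) - 125846 = (-10013961/2 + 256842) - 125846 = -9500277/2 - 125846 = -9751969/2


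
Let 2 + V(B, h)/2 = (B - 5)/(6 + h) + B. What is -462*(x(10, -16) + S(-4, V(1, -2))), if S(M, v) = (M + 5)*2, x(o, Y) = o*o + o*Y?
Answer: 26796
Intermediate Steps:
x(o, Y) = o² + Y*o
V(B, h) = -4 + 2*B + 2*(-5 + B)/(6 + h) (V(B, h) = -4 + 2*((B - 5)/(6 + h) + B) = -4 + 2*((-5 + B)/(6 + h) + B) = -4 + 2*(B + (-5 + B)/(6 + h)) = -4 + (2*B + 2*(-5 + B)/(6 + h)) = -4 + 2*B + 2*(-5 + B)/(6 + h))
S(M, v) = 10 + 2*M (S(M, v) = (5 + M)*2 = 10 + 2*M)
-462*(x(10, -16) + S(-4, V(1, -2))) = -462*(10*(-16 + 10) + (10 + 2*(-4))) = -462*(10*(-6) + (10 - 8)) = -462*(-60 + 2) = -462*(-58) = 26796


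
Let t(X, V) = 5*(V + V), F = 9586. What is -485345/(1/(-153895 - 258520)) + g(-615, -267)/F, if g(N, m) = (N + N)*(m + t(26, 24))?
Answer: 959383934349380/4793 ≈ 2.0016e+11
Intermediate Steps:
t(X, V) = 10*V (t(X, V) = 5*(2*V) = 10*V)
g(N, m) = 2*N*(240 + m) (g(N, m) = (N + N)*(m + 10*24) = (2*N)*(m + 240) = (2*N)*(240 + m) = 2*N*(240 + m))
-485345/(1/(-153895 - 258520)) + g(-615, -267)/F = -485345/(1/(-153895 - 258520)) + (2*(-615)*(240 - 267))/9586 = -485345/(1/(-412415)) + (2*(-615)*(-27))*(1/9586) = -485345/(-1/412415) + 33210*(1/9586) = -485345*(-412415) + 16605/4793 = 200163558175 + 16605/4793 = 959383934349380/4793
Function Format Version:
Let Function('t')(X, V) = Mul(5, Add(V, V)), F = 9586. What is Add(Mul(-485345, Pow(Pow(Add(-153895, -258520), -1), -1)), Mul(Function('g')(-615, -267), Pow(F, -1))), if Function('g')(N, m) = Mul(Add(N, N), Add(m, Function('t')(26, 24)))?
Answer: Rational(959383934349380, 4793) ≈ 2.0016e+11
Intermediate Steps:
Function('t')(X, V) = Mul(10, V) (Function('t')(X, V) = Mul(5, Mul(2, V)) = Mul(10, V))
Function('g')(N, m) = Mul(2, N, Add(240, m)) (Function('g')(N, m) = Mul(Add(N, N), Add(m, Mul(10, 24))) = Mul(Mul(2, N), Add(m, 240)) = Mul(Mul(2, N), Add(240, m)) = Mul(2, N, Add(240, m)))
Add(Mul(-485345, Pow(Pow(Add(-153895, -258520), -1), -1)), Mul(Function('g')(-615, -267), Pow(F, -1))) = Add(Mul(-485345, Pow(Pow(Add(-153895, -258520), -1), -1)), Mul(Mul(2, -615, Add(240, -267)), Pow(9586, -1))) = Add(Mul(-485345, Pow(Pow(-412415, -1), -1)), Mul(Mul(2, -615, -27), Rational(1, 9586))) = Add(Mul(-485345, Pow(Rational(-1, 412415), -1)), Mul(33210, Rational(1, 9586))) = Add(Mul(-485345, -412415), Rational(16605, 4793)) = Add(200163558175, Rational(16605, 4793)) = Rational(959383934349380, 4793)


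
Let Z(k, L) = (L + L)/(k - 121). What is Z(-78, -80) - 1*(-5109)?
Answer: 1016851/199 ≈ 5109.8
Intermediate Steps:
Z(k, L) = 2*L/(-121 + k) (Z(k, L) = (2*L)/(-121 + k) = 2*L/(-121 + k))
Z(-78, -80) - 1*(-5109) = 2*(-80)/(-121 - 78) - 1*(-5109) = 2*(-80)/(-199) + 5109 = 2*(-80)*(-1/199) + 5109 = 160/199 + 5109 = 1016851/199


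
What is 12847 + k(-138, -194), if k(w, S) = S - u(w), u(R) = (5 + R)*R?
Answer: -5701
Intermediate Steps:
u(R) = R*(5 + R)
k(w, S) = S - w*(5 + w)
12847 + k(-138, -194) = 12847 + (-194 - 1*(-138)*(5 - 138)) = 12847 + (-194 - 1*(-138)*(-133)) = 12847 + (-194 - 18354) = 12847 - 18548 = -5701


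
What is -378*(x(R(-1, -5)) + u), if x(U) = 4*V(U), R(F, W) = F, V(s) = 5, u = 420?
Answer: -166320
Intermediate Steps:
x(U) = 20 (x(U) = 4*5 = 20)
-378*(x(R(-1, -5)) + u) = -378*(20 + 420) = -378*440 = -166320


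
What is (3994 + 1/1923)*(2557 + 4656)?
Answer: 55399179619/1923 ≈ 2.8809e+7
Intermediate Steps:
(3994 + 1/1923)*(2557 + 4656) = (3994 + 1/1923)*7213 = (7680463/1923)*7213 = 55399179619/1923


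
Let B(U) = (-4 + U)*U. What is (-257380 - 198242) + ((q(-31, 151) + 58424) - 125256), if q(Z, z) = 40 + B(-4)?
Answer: -522382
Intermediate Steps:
B(U) = U*(-4 + U)
q(Z, z) = 72 (q(Z, z) = 40 - 4*(-4 - 4) = 40 - 4*(-8) = 40 + 32 = 72)
(-257380 - 198242) + ((q(-31, 151) + 58424) - 125256) = (-257380 - 198242) + ((72 + 58424) - 125256) = -455622 + (58496 - 125256) = -455622 - 66760 = -522382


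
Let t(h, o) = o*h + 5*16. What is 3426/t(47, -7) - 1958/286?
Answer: -22233/1079 ≈ -20.605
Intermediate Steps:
t(h, o) = 80 + h*o (t(h, o) = h*o + 80 = 80 + h*o)
3426/t(47, -7) - 1958/286 = 3426/(80 + 47*(-7)) - 1958/286 = 3426/(80 - 329) - 1958*1/286 = 3426/(-249) - 89/13 = 3426*(-1/249) - 89/13 = -1142/83 - 89/13 = -22233/1079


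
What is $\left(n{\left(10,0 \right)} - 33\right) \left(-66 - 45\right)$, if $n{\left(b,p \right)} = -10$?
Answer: $4773$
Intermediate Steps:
$\left(n{\left(10,0 \right)} - 33\right) \left(-66 - 45\right) = \left(-10 - 33\right) \left(-66 - 45\right) = - 43 \left(-66 - 45\right) = \left(-43\right) \left(-111\right) = 4773$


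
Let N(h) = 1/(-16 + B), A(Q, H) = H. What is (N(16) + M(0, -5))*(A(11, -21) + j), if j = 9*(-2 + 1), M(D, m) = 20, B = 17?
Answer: -630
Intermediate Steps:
N(h) = 1 (N(h) = 1/(-16 + 17) = 1/1 = 1)
j = -9 (j = 9*(-1) = -9)
(N(16) + M(0, -5))*(A(11, -21) + j) = (1 + 20)*(-21 - 9) = 21*(-30) = -630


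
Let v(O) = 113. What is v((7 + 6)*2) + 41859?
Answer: 41972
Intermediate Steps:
v((7 + 6)*2) + 41859 = 113 + 41859 = 41972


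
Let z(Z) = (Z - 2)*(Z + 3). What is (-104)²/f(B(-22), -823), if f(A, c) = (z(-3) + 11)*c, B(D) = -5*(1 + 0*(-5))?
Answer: -10816/9053 ≈ -1.1947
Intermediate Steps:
B(D) = -5 (B(D) = -5*(1 + 0) = -5*1 = -5)
z(Z) = (-2 + Z)*(3 + Z)
f(A, c) = 11*c (f(A, c) = ((-6 - 3 + (-3)²) + 11)*c = ((-6 - 3 + 9) + 11)*c = (0 + 11)*c = 11*c)
(-104)²/f(B(-22), -823) = (-104)²/((11*(-823))) = 10816/(-9053) = 10816*(-1/9053) = -10816/9053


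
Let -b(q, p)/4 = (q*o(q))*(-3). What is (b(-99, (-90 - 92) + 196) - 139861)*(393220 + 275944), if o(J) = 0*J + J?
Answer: -14888229836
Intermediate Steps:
o(J) = J (o(J) = 0 + J = J)
b(q, p) = 12*q**2 (b(q, p) = -4*q*q*(-3) = -4*q**2*(-3) = -(-12)*q**2 = 12*q**2)
(b(-99, (-90 - 92) + 196) - 139861)*(393220 + 275944) = (12*(-99)**2 - 139861)*(393220 + 275944) = (12*9801 - 139861)*669164 = (117612 - 139861)*669164 = -22249*669164 = -14888229836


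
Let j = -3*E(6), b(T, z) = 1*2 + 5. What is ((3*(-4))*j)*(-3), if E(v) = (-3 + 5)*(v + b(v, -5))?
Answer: -2808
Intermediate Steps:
b(T, z) = 7 (b(T, z) = 2 + 5 = 7)
E(v) = 14 + 2*v (E(v) = (-3 + 5)*(v + 7) = 2*(7 + v) = 14 + 2*v)
j = -78 (j = -3*(14 + 2*6) = -3*(14 + 12) = -3*26 = -78)
((3*(-4))*j)*(-3) = ((3*(-4))*(-78))*(-3) = -12*(-78)*(-3) = 936*(-3) = -2808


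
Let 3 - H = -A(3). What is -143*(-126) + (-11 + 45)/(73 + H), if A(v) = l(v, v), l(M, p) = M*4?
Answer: 792809/44 ≈ 18018.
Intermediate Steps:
l(M, p) = 4*M
A(v) = 4*v
H = 15 (H = 3 - (-1)*4*3 = 3 - (-1)*12 = 3 - 1*(-12) = 3 + 12 = 15)
-143*(-126) + (-11 + 45)/(73 + H) = -143*(-126) + (-11 + 45)/(73 + 15) = 18018 + 34/88 = 18018 + 34*(1/88) = 18018 + 17/44 = 792809/44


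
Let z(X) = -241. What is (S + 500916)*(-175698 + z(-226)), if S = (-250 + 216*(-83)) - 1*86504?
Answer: -69713013726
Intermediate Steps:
S = -104682 (S = (-250 - 17928) - 86504 = -18178 - 86504 = -104682)
(S + 500916)*(-175698 + z(-226)) = (-104682 + 500916)*(-175698 - 241) = 396234*(-175939) = -69713013726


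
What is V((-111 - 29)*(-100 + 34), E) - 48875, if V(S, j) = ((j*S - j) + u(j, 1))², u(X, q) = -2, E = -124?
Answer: 1312486378169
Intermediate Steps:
V(S, j) = (-2 - j + S*j)² (V(S, j) = ((j*S - j) - 2)² = ((S*j - j) - 2)² = ((-j + S*j) - 2)² = (-2 - j + S*j)²)
V((-111 - 29)*(-100 + 34), E) - 48875 = (2 - 124 - 1*(-111 - 29)*(-100 + 34)*(-124))² - 48875 = (2 - 124 - 1*(-140*(-66))*(-124))² - 48875 = (2 - 124 - 1*9240*(-124))² - 48875 = (2 - 124 + 1145760)² - 48875 = 1145638² - 48875 = 1312486427044 - 48875 = 1312486378169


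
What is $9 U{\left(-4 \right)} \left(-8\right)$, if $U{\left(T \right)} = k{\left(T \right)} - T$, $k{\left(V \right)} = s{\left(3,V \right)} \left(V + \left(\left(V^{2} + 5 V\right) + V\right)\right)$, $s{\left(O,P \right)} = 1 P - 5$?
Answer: $-8064$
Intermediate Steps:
$s{\left(O,P \right)} = -5 + P$ ($s{\left(O,P \right)} = P - 5 = -5 + P$)
$k{\left(V \right)} = \left(-5 + V\right) \left(V^{2} + 7 V\right)$ ($k{\left(V \right)} = \left(-5 + V\right) \left(V + \left(\left(V^{2} + 5 V\right) + V\right)\right) = \left(-5 + V\right) \left(V + \left(V^{2} + 6 V\right)\right) = \left(-5 + V\right) \left(V^{2} + 7 V\right)$)
$U{\left(T \right)} = - T + T \left(-5 + T\right) \left(7 + T\right)$ ($U{\left(T \right)} = T \left(-5 + T\right) \left(7 + T\right) - T = - T + T \left(-5 + T\right) \left(7 + T\right)$)
$9 U{\left(-4 \right)} \left(-8\right) = 9 \left(- 4 \left(-1 + \left(-5 - 4\right) \left(7 - 4\right)\right)\right) \left(-8\right) = 9 \left(- 4 \left(-1 - 27\right)\right) \left(-8\right) = 9 \left(\left(-4\right) \left(-28\right)\right) \left(-8\right) = 9 \cdot 112 \left(-8\right) = 1008 \left(-8\right) = -8064$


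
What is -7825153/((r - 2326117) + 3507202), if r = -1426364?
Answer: 7825153/245279 ≈ 31.903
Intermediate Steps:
-7825153/((r - 2326117) + 3507202) = -7825153/((-1426364 - 2326117) + 3507202) = -7825153/(-3752481 + 3507202) = -7825153/(-245279) = -7825153*(-1/245279) = 7825153/245279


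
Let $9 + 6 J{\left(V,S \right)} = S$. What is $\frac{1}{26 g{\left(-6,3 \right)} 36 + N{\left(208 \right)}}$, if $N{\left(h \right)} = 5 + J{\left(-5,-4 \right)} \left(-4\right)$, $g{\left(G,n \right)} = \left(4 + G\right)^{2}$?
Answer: $\frac{3}{11273} \approx 0.00026612$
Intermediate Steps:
$J{\left(V,S \right)} = - \frac{3}{2} + \frac{S}{6}$
$N{\left(h \right)} = \frac{41}{3}$ ($N{\left(h \right)} = 5 + \left(- \frac{3}{2} + \frac{1}{6} \left(-4\right)\right) \left(-4\right) = 5 + \left(- \frac{3}{2} - \frac{2}{3}\right) \left(-4\right) = 5 - - \frac{26}{3} = 5 + \frac{26}{3} = \frac{41}{3}$)
$\frac{1}{26 g{\left(-6,3 \right)} 36 + N{\left(208 \right)}} = \frac{1}{26 \left(4 - 6\right)^{2} \cdot 36 + \frac{41}{3}} = \frac{1}{26 \left(-2\right)^{2} \cdot 36 + \frac{41}{3}} = \frac{1}{26 \cdot 4 \cdot 36 + \frac{41}{3}} = \frac{1}{104 \cdot 36 + \frac{41}{3}} = \frac{1}{3744 + \frac{41}{3}} = \frac{1}{\frac{11273}{3}} = \frac{3}{11273}$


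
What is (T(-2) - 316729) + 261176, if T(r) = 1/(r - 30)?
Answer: -1777697/32 ≈ -55553.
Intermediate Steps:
T(r) = 1/(-30 + r)
(T(-2) - 316729) + 261176 = (1/(-30 - 2) - 316729) + 261176 = (1/(-32) - 316729) + 261176 = (-1/32 - 316729) + 261176 = -10135329/32 + 261176 = -1777697/32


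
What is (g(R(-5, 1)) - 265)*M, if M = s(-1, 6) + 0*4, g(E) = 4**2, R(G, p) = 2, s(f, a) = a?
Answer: -1494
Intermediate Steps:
g(E) = 16
M = 6 (M = 6 + 0*4 = 6 + 0 = 6)
(g(R(-5, 1)) - 265)*M = (16 - 265)*6 = -249*6 = -1494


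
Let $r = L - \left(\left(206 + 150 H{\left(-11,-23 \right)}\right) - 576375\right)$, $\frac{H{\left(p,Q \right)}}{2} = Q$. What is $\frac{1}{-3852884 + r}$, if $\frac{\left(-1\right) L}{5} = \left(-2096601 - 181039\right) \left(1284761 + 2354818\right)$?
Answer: $\frac{1}{41448250297985} \approx 2.4126 \cdot 10^{-14}$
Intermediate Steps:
$H{\left(p,Q \right)} = 2 Q$
$L = 41448253567800$ ($L = - 5 \left(-2096601 - 181039\right) \left(1284761 + 2354818\right) = - 5 \left(\left(-2277640\right) 3639579\right) = \left(-5\right) \left(-8289650713560\right) = 41448253567800$)
$r = 41448254150869$ ($r = 41448253567800 - \left(\left(206 + 150 \cdot 2 \left(-23\right)\right) - 576375\right) = 41448253567800 - \left(\left(206 + 150 \left(-46\right)\right) - 576375\right) = 41448253567800 - \left(\left(206 - 6900\right) - 576375\right) = 41448253567800 - \left(-6694 - 576375\right) = 41448253567800 - -583069 = 41448253567800 + 583069 = 41448254150869$)
$\frac{1}{-3852884 + r} = \frac{1}{-3852884 + 41448254150869} = \frac{1}{41448250297985}$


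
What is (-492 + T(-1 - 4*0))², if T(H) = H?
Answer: 243049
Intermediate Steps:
(-492 + T(-1 - 4*0))² = (-492 + (-1 - 4*0))² = (-492 + (-1 + 0))² = (-492 - 1)² = (-493)² = 243049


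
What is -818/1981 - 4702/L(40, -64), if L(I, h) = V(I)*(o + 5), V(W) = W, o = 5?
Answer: -4820931/396200 ≈ -12.168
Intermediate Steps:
L(I, h) = 10*I (L(I, h) = I*(5 + 5) = I*10 = 10*I)
-818/1981 - 4702/L(40, -64) = -818/1981 - 4702/(10*40) = -818*1/1981 - 4702/400 = -818/1981 - 4702*1/400 = -818/1981 - 2351/200 = -4820931/396200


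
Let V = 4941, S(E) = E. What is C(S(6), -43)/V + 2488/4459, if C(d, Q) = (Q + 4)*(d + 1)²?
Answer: 1257353/7343973 ≈ 0.17121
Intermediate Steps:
C(d, Q) = (1 + d)²*(4 + Q) (C(d, Q) = (4 + Q)*(1 + d)² = (1 + d)²*(4 + Q))
C(S(6), -43)/V + 2488/4459 = ((1 + 6)²*(4 - 43))/4941 + 2488/4459 = (7²*(-39))*(1/4941) + 2488*(1/4459) = (49*(-39))*(1/4941) + 2488/4459 = -1911*1/4941 + 2488/4459 = -637/1647 + 2488/4459 = 1257353/7343973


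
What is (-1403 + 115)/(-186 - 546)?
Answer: 322/183 ≈ 1.7596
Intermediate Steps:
(-1403 + 115)/(-186 - 546) = -1288/(-732) = -1288*(-1/732) = 322/183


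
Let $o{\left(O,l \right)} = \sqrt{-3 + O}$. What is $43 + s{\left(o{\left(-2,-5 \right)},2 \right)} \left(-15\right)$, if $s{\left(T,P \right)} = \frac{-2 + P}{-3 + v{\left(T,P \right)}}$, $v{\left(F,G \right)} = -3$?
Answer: $43$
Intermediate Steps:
$s{\left(T,P \right)} = \frac{1}{3} - \frac{P}{6}$ ($s{\left(T,P \right)} = \frac{-2 + P}{-3 - 3} = \frac{-2 + P}{-6} = \left(-2 + P\right) \left(- \frac{1}{6}\right) = \frac{1}{3} - \frac{P}{6}$)
$43 + s{\left(o{\left(-2,-5 \right)},2 \right)} \left(-15\right) = 43 + \left(\frac{1}{3} - \frac{1}{3}\right) \left(-15\right) = 43 + 0 \left(-15\right) = 43 + 0 = 43$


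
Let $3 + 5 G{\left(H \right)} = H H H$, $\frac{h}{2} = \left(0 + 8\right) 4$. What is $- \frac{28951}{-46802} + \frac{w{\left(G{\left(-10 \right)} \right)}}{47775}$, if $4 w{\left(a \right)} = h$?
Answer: $\frac{197697551}{319423650} \approx 0.61892$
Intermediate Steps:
$h = 64$ ($h = 2 \left(0 + 8\right) 4 = 2 \cdot 8 \cdot 4 = 2 \cdot 32 = 64$)
$G{\left(H \right)} = - \frac{3}{5} + \frac{H^{3}}{5}$ ($G{\left(H \right)} = - \frac{3}{5} + \frac{H H H}{5} = - \frac{3}{5} + \frac{H^{2} H}{5} = - \frac{3}{5} + \frac{H^{3}}{5}$)
$w{\left(a \right)} = 16$ ($w{\left(a \right)} = \frac{1}{4} \cdot 64 = 16$)
$- \frac{28951}{-46802} + \frac{w{\left(G{\left(-10 \right)} \right)}}{47775} = - \frac{28951}{-46802} + \frac{16}{47775} = \left(-28951\right) \left(- \frac{1}{46802}\right) + 16 \cdot \frac{1}{47775} = \frac{28951}{46802} + \frac{16}{47775} = \frac{197697551}{319423650}$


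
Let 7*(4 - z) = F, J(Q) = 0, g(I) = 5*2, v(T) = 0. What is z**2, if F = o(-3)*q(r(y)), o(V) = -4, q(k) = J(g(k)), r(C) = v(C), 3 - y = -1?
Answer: 16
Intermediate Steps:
g(I) = 10
y = 4 (y = 3 - 1*(-1) = 3 + 1 = 4)
r(C) = 0
q(k) = 0
F = 0 (F = -4*0 = 0)
z = 4 (z = 4 - 1/7*0 = 4 + 0 = 4)
z**2 = 4**2 = 16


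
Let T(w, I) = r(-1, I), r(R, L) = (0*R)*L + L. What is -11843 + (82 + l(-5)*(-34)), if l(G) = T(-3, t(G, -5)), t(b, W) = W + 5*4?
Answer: -12271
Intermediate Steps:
r(R, L) = L (r(R, L) = 0*L + L = 0 + L = L)
t(b, W) = 20 + W (t(b, W) = W + 20 = 20 + W)
T(w, I) = I
l(G) = 15 (l(G) = 20 - 5 = 15)
-11843 + (82 + l(-5)*(-34)) = -11843 + (82 + 15*(-34)) = -11843 + (82 - 510) = -11843 - 428 = -12271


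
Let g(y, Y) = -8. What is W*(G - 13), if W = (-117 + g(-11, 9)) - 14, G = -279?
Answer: 40588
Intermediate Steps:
W = -139 (W = (-117 - 8) - 14 = -125 - 14 = -139)
W*(G - 13) = -139*(-279 - 13) = -139*(-292) = 40588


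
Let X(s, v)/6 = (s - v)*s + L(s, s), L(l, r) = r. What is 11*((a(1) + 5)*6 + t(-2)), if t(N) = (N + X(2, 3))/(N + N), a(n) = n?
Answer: 803/2 ≈ 401.50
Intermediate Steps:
X(s, v) = 6*s + 6*s*(s - v) (X(s, v) = 6*((s - v)*s + s) = 6*(s*(s - v) + s) = 6*(s + s*(s - v)) = 6*s + 6*s*(s - v))
t(N) = ½ (t(N) = (N + 6*2*(1 + 2 - 1*3))/(N + N) = (N + 6*2*(1 + 2 - 3))/((2*N)) = (N + 6*2*0)*(1/(2*N)) = (N + 0)*(1/(2*N)) = N*(1/(2*N)) = ½)
11*((a(1) + 5)*6 + t(-2)) = 11*((1 + 5)*6 + ½) = 11*(6*6 + ½) = 11*(36 + ½) = 11*(73/2) = 803/2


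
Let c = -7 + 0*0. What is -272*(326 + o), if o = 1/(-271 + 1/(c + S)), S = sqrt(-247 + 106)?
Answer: -1237632969936/13957585 - 272*I*sqrt(141)/13957585 ≈ -88671.0 - 0.0002314*I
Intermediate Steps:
S = I*sqrt(141) (S = sqrt(-141) = I*sqrt(141) ≈ 11.874*I)
c = -7 (c = -7 + 0 = -7)
o = 1/(-271 + 1/(-7 + I*sqrt(141))) ≈ -0.0036895 + 8.51e-7*I
-272*(326 + o) = -272*(326 + (-51497/13957585 + I*sqrt(141)/13957585)) = -272*(4550121213/13957585 + I*sqrt(141)/13957585) = -1237632969936/13957585 - 272*I*sqrt(141)/13957585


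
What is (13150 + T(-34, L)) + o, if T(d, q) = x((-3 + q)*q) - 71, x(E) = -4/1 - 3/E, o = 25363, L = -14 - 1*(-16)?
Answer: 76879/2 ≈ 38440.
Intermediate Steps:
L = 2 (L = -14 + 16 = 2)
x(E) = -4 - 3/E (x(E) = -4*1 - 3/E = -4 - 3/E)
T(d, q) = -75 - 3/(q*(-3 + q)) (T(d, q) = (-4 - 3*1/(q*(-3 + q))) - 71 = (-4 - 3/(q*(-3 + q))) - 71 = -75 - 3/(q*(-3 + q)))
(13150 + T(-34, L)) + o = (13150 + 3*(-1 - 25*2*(-3 + 2))/(2*(-3 + 2))) + 25363 = (13150 + 3*(1/2)*(-1 - 25*2*(-1))/(-1)) + 25363 = (13150 + 3*(1/2)*(-1)*(-1 + 50)) + 25363 = (13150 + 3*(1/2)*(-1)*49) + 25363 = (13150 - 147/2) + 25363 = 26153/2 + 25363 = 76879/2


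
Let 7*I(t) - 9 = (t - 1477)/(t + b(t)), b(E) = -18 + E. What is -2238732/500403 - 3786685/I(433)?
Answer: -49333133188232/14459013 ≈ -3.4119e+6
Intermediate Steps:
I(t) = 9/7 + (-1477 + t)/(7*(-18 + 2*t)) (I(t) = 9/7 + ((t - 1477)/(t + (-18 + t)))/7 = 9/7 + ((-1477 + t)/(-18 + 2*t))/7 = 9/7 + (-1477 + t)/(7*(-18 + 2*t)))
-2238732/500403 - 3786685/I(433) = -2238732/500403 - 3786685*14*(-9 + 433)/(-1639 + 19*433) = -2238732*1/500403 - 3786685*5936/(-1639 + 8227) = -39276/8779 - 3786685/((1/14)*(1/424)*6588) = -39276/8779 - 3786685/1647/1484 = -39276/8779 - 3786685*1484/1647 = -39276/8779 - 5619440540/1647 = -49333133188232/14459013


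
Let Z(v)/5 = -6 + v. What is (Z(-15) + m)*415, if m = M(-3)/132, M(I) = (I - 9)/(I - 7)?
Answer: -958567/22 ≈ -43571.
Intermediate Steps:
Z(v) = -30 + 5*v (Z(v) = 5*(-6 + v) = -30 + 5*v)
M(I) = (-9 + I)/(-7 + I)
m = 1/110 (m = ((-9 - 3)/(-7 - 3))/132 = (-12/(-10))*(1/132) = -⅒*(-12)*(1/132) = (6/5)*(1/132) = 1/110 ≈ 0.0090909)
(Z(-15) + m)*415 = ((-30 + 5*(-15)) + 1/110)*415 = ((-30 - 75) + 1/110)*415 = (-105 + 1/110)*415 = -11549/110*415 = -958567/22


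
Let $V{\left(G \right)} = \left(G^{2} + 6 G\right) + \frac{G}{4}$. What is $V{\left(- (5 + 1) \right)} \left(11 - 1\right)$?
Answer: $-15$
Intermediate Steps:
$V{\left(G \right)} = G^{2} + \frac{25 G}{4}$ ($V{\left(G \right)} = \left(G^{2} + 6 G\right) + G \frac{1}{4} = \left(G^{2} + 6 G\right) + \frac{G}{4} = G^{2} + \frac{25 G}{4}$)
$V{\left(- (5 + 1) \right)} \left(11 - 1\right) = \frac{- (5 + 1) \left(25 + 4 \left(- (5 + 1)\right)\right)}{4} \left(11 - 1\right) = \frac{\left(-1\right) 6 \left(25 + 4 \left(\left(-1\right) 6\right)\right)}{4} \cdot 10 = \frac{1}{4} \left(-6\right) \left(25 + 4 \left(-6\right)\right) 10 = \frac{1}{4} \left(-6\right) \left(25 - 24\right) 10 = \frac{1}{4} \left(-6\right) 1 \cdot 10 = \left(- \frac{3}{2}\right) 10 = -15$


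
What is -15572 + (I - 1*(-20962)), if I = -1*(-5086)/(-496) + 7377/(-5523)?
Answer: 2455610025/456568 ≈ 5378.4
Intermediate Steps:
I = -5291495/456568 (I = 5086*(-1/496) + 7377*(-1/5523) = -2543/248 - 2459/1841 = -5291495/456568 ≈ -11.590)
-15572 + (I - 1*(-20962)) = -15572 + (-5291495/456568 - 1*(-20962)) = -15572 + (-5291495/456568 + 20962) = -15572 + 9565286921/456568 = 2455610025/456568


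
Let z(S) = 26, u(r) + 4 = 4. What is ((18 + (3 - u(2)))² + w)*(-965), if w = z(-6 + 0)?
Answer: -450655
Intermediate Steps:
u(r) = 0 (u(r) = -4 + 4 = 0)
w = 26
((18 + (3 - u(2)))² + w)*(-965) = ((18 + (3 - 1*0))² + 26)*(-965) = ((18 + (3 + 0))² + 26)*(-965) = ((18 + 3)² + 26)*(-965) = (21² + 26)*(-965) = (441 + 26)*(-965) = 467*(-965) = -450655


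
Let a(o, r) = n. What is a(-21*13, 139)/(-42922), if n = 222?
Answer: -111/21461 ≈ -0.0051722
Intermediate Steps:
a(o, r) = 222
a(-21*13, 139)/(-42922) = 222/(-42922) = 222*(-1/42922) = -111/21461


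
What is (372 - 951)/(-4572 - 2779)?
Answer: 579/7351 ≈ 0.078765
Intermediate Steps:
(372 - 951)/(-4572 - 2779) = -579/(-7351) = -579*(-1/7351) = 579/7351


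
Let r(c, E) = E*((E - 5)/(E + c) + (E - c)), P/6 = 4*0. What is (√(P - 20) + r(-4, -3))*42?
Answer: -270 + 84*I*√5 ≈ -270.0 + 187.83*I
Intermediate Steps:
P = 0 (P = 6*(4*0) = 6*0 = 0)
r(c, E) = E*(E - c + (-5 + E)/(E + c)) (r(c, E) = E*((-5 + E)/(E + c) + (E - c)) = E*(E - c + (-5 + E)/(E + c)))
(√(P - 20) + r(-4, -3))*42 = (√(0 - 20) - 3*(-5 - 3 + (-3)² - 1*(-4)²)/(-3 - 4))*42 = (√(-20) - 3*(-5 - 3 + 9 - 1*16)/(-7))*42 = (2*I*√5 - 3*(-⅐)*(-5 - 3 + 9 - 16))*42 = (2*I*√5 - 3*(-⅐)*(-15))*42 = (2*I*√5 - 45/7)*42 = (-45/7 + 2*I*√5)*42 = -270 + 84*I*√5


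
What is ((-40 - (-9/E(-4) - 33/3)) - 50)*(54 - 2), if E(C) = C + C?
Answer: -8333/2 ≈ -4166.5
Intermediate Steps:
E(C) = 2*C
((-40 - (-9/E(-4) - 33/3)) - 50)*(54 - 2) = ((-40 - (-9/(2*(-4)) - 33/3)) - 50)*(54 - 2) = ((-40 - (-9/(-8) - 33*1/3)) - 50)*52 = ((-40 - (-9*(-1/8) - 11)) - 50)*52 = ((-40 - (9/8 - 11)) - 50)*52 = ((-40 - 1*(-79/8)) - 50)*52 = ((-40 + 79/8) - 50)*52 = (-241/8 - 50)*52 = -641/8*52 = -8333/2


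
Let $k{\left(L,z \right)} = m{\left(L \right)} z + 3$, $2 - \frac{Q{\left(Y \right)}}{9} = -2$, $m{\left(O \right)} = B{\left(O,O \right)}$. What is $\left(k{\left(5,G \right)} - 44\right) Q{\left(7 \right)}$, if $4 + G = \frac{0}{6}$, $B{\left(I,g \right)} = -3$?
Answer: $-1044$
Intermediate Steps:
$m{\left(O \right)} = -3$
$Q{\left(Y \right)} = 36$ ($Q{\left(Y \right)} = 18 - -18 = 18 + 18 = 36$)
$G = -4$ ($G = -4 + \frac{0}{6} = -4 + 0 \cdot \frac{1}{6} = -4 + 0 = -4$)
$k{\left(L,z \right)} = 3 - 3 z$ ($k{\left(L,z \right)} = - 3 z + 3 = 3 - 3 z$)
$\left(k{\left(5,G \right)} - 44\right) Q{\left(7 \right)} = \left(\left(3 - -12\right) - 44\right) 36 = \left(\left(3 + 12\right) - 44\right) 36 = \left(15 - 44\right) 36 = \left(-29\right) 36 = -1044$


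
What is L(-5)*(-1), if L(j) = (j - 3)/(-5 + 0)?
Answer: -8/5 ≈ -1.6000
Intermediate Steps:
L(j) = ⅗ - j/5 (L(j) = (-3 + j)/(-5) = (-3 + j)*(-⅕) = ⅗ - j/5)
L(-5)*(-1) = (⅗ - ⅕*(-5))*(-1) = (⅗ + 1)*(-1) = (8/5)*(-1) = -8/5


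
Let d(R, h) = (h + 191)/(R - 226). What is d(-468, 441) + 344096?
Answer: 119400996/347 ≈ 3.4410e+5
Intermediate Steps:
d(R, h) = (191 + h)/(-226 + R)
d(-468, 441) + 344096 = (191 + 441)/(-226 - 468) + 344096 = 632/(-694) + 344096 = -1/694*632 + 344096 = -316/347 + 344096 = 119400996/347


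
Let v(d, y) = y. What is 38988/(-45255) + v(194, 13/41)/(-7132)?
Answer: -3800382457/4411035020 ≈ -0.86156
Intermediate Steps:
38988/(-45255) + v(194, 13/41)/(-7132) = 38988/(-45255) + (13/41)/(-7132) = 38988*(-1/45255) + (13*(1/41))*(-1/7132) = -12996/15085 + (13/41)*(-1/7132) = -12996/15085 - 13/292412 = -3800382457/4411035020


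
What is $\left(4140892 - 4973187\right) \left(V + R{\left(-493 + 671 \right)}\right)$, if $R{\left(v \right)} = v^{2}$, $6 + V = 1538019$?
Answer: $-1306450964615$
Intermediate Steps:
$V = 1538013$ ($V = -6 + 1538019 = 1538013$)
$\left(4140892 - 4973187\right) \left(V + R{\left(-493 + 671 \right)}\right) = \left(4140892 - 4973187\right) \left(1538013 + \left(-493 + 671\right)^{2}\right) = - 832295 \left(1538013 + 178^{2}\right) = - 832295 \left(1538013 + 31684\right) = \left(-832295\right) 1569697 = -1306450964615$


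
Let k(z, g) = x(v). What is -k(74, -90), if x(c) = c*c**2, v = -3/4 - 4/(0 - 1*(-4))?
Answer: 343/64 ≈ 5.3594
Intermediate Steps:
v = -7/4 (v = -3*1/4 - 4/(0 + 4) = -3/4 - 4/4 = -3/4 - 4*1/4 = -3/4 - 1 = -7/4 ≈ -1.7500)
x(c) = c**3
k(z, g) = -343/64 (k(z, g) = (-7/4)**3 = -343/64)
-k(74, -90) = -1*(-343/64) = 343/64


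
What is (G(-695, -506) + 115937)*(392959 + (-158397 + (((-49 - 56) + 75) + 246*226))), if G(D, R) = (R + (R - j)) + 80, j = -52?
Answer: 33381257296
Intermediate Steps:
G(D, R) = 132 + 2*R (G(D, R) = (R + (R - 1*(-52))) + 80 = (R + (R + 52)) + 80 = (R + (52 + R)) + 80 = (52 + 2*R) + 80 = 132 + 2*R)
(G(-695, -506) + 115937)*(392959 + (-158397 + (((-49 - 56) + 75) + 246*226))) = ((132 + 2*(-506)) + 115937)*(392959 + (-158397 + (((-49 - 56) + 75) + 246*226))) = ((132 - 1012) + 115937)*(392959 + (-158397 + ((-105 + 75) + 55596))) = (-880 + 115937)*(392959 + (-158397 + (-30 + 55596))) = 115057*(392959 + (-158397 + 55566)) = 115057*(392959 - 102831) = 115057*290128 = 33381257296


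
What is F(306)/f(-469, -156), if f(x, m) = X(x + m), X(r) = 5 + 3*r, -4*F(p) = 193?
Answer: 193/7480 ≈ 0.025802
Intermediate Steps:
F(p) = -193/4 (F(p) = -¼*193 = -193/4)
f(x, m) = 5 + 3*m + 3*x (f(x, m) = 5 + 3*(x + m) = 5 + 3*(m + x) = 5 + (3*m + 3*x) = 5 + 3*m + 3*x)
F(306)/f(-469, -156) = -193/(4*(5 + 3*(-156) + 3*(-469))) = -193/(4*(5 - 468 - 1407)) = -193/4/(-1870) = -193/4*(-1/1870) = 193/7480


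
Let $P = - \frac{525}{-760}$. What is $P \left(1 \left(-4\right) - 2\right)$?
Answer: $- \frac{315}{76} \approx -4.1447$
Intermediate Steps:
$P = \frac{105}{152}$ ($P = \left(-525\right) \left(- \frac{1}{760}\right) = \frac{105}{152} \approx 0.69079$)
$P \left(1 \left(-4\right) - 2\right) = \frac{105 \left(1 \left(-4\right) - 2\right)}{152} = \frac{105 \left(-4 - 2\right)}{152} = \frac{105}{152} \left(-6\right) = - \frac{315}{76}$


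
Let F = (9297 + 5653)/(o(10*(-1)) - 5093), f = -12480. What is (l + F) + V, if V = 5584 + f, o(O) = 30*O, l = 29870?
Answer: 123883832/5393 ≈ 22971.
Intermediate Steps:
F = -14950/5393 (F = (9297 + 5653)/(30*(10*(-1)) - 5093) = 14950/(30*(-10) - 5093) = 14950/(-300 - 5093) = 14950/(-5393) = 14950*(-1/5393) = -14950/5393 ≈ -2.7721)
V = -6896 (V = 5584 - 12480 = -6896)
(l + F) + V = (29870 - 14950/5393) - 6896 = 161073960/5393 - 6896 = 123883832/5393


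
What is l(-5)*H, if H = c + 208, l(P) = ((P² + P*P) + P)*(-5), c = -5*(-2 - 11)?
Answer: -61425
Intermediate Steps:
c = 65 (c = -5*(-13) = 65)
l(P) = -10*P² - 5*P (l(P) = ((P² + P²) + P)*(-5) = (2*P² + P)*(-5) = (P + 2*P²)*(-5) = -10*P² - 5*P)
H = 273 (H = 65 + 208 = 273)
l(-5)*H = -5*(-5)*(1 + 2*(-5))*273 = -5*(-5)*(1 - 10)*273 = -5*(-5)*(-9)*273 = -225*273 = -61425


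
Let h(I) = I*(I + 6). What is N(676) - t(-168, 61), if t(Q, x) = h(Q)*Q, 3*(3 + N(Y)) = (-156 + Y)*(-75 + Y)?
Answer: 14029375/3 ≈ 4.6765e+6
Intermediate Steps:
h(I) = I*(6 + I)
N(Y) = -3 + (-156 + Y)*(-75 + Y)/3 (N(Y) = -3 + ((-156 + Y)*(-75 + Y))/3 = -3 + (-156 + Y)*(-75 + Y)/3)
t(Q, x) = Q²*(6 + Q) (t(Q, x) = (Q*(6 + Q))*Q = Q²*(6 + Q))
N(676) - t(-168, 61) = (3897 - 77*676 + (⅓)*676²) - (-168)²*(6 - 168) = (3897 - 52052 + (⅓)*456976) - 28224*(-162) = (3897 - 52052 + 456976/3) - 1*(-4572288) = 312511/3 + 4572288 = 14029375/3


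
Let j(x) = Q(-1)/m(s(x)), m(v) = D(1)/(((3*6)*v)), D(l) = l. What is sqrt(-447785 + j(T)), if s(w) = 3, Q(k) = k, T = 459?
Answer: I*sqrt(447839) ≈ 669.21*I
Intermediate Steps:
m(v) = 1/(18*v) (m(v) = 1/((3*6)*v) = 1/(18*v))
j(x) = -54 (j(x) = -1/((1/18)/3) = -1/((1/18)*(1/3)) = -1/1/54 = -1*54 = -54)
sqrt(-447785 + j(T)) = sqrt(-447785 - 54) = sqrt(-447839) = I*sqrt(447839)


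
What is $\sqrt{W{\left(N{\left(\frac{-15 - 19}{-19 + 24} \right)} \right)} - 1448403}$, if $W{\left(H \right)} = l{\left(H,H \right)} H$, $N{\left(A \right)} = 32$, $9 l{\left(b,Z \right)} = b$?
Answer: $\frac{i \sqrt{13034603}}{3} \approx 1203.4 i$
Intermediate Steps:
$l{\left(b,Z \right)} = \frac{b}{9}$
$W{\left(H \right)} = \frac{H^{2}}{9}$ ($W{\left(H \right)} = \frac{H}{9} H = \frac{H^{2}}{9}$)
$\sqrt{W{\left(N{\left(\frac{-15 - 19}{-19 + 24} \right)} \right)} - 1448403} = \sqrt{\frac{32^{2}}{9} - 1448403} = \sqrt{\frac{1}{9} \cdot 1024 - 1448403} = \sqrt{\frac{1024}{9} - 1448403} = \sqrt{- \frac{13034603}{9}} = \frac{i \sqrt{13034603}}{3}$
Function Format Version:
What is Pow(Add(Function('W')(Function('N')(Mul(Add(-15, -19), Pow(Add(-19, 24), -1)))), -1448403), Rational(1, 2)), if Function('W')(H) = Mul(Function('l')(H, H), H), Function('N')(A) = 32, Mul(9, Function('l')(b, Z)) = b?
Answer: Mul(Rational(1, 3), I, Pow(13034603, Rational(1, 2))) ≈ Mul(1203.4, I)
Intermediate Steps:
Function('l')(b, Z) = Mul(Rational(1, 9), b)
Function('W')(H) = Mul(Rational(1, 9), Pow(H, 2)) (Function('W')(H) = Mul(Mul(Rational(1, 9), H), H) = Mul(Rational(1, 9), Pow(H, 2)))
Pow(Add(Function('W')(Function('N')(Mul(Add(-15, -19), Pow(Add(-19, 24), -1)))), -1448403), Rational(1, 2)) = Pow(Add(Mul(Rational(1, 9), Pow(32, 2)), -1448403), Rational(1, 2)) = Pow(Add(Mul(Rational(1, 9), 1024), -1448403), Rational(1, 2)) = Pow(Add(Rational(1024, 9), -1448403), Rational(1, 2)) = Pow(Rational(-13034603, 9), Rational(1, 2)) = Mul(Rational(1, 3), I, Pow(13034603, Rational(1, 2)))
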